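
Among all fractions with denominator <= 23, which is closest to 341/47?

29/4

Expand x = 341/47 as a continued fraction with the Euclidean algorithm:
  341 = 7*47 + 12, so a_0 = 7.
  47 = 3*12 + 11, so a_1 = 3.
  12 = 1*11 + 1, so a_2 = 1.
  11 = 11*1 + 0, so a_3 = 11.
so x = [7; 3, 1, 11].
Convergents (p_i = a_i*p_{i-1} + p_{i-2}, q_i = a_i*q_{i-1} + q_{i-2} with p_{-2}=0, p_{-1}=1, q_{-2}=1, q_{-1}=0), until the denominator exceeds 23:
  i=0: a_0=7, p_0 = 7*1 + 0 = 7, q_0 = 7*0 + 1 = 1.
  i=1: a_1=3, p_1 = 3*7 + 1 = 22, q_1 = 3*1 + 0 = 3.
  i=2: a_2=1, p_2 = 1*22 + 7 = 29, q_2 = 1*3 + 1 = 4.
  i=3: a_3=11, p_3 = 11*29 + 22 = 341, q_3 = 11*4 + 3 = 47.
q_3 = 47 > 23, so the last convergent with denominator <= 23 is p_2/q_2 = 29/4.
The closest fraction with denominator <= 23 is either p_2/q_2 or the intermediate fraction (k*p_2 + p_1)/(k*q_2 + q_1) with the largest k >= 1 whose denominator stays <= 23; these approach x as k grows, and every other convergent or intermediate fraction in range is farther away.
Largest k: floor((23 - q_1)/q_2) = floor((23 - 3)/4) = 5.
That gives (5*29 + 22)/(5*4 + 3) = 167/23.
Compare the errors: |x - 29/4| = |341*4 - 29*47|/(47*4) = 1/188, and |x - 167/23| = |341*23 - 167*47|/(47*23) = 6/1081.
Cross-multiplying, 1*1081 = 1081 < 1128 = 6*188, so 1/188 is smaller: the convergent 29/4 is closer to x than 167/23.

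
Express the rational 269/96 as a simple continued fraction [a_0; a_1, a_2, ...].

Run the Euclidean algorithm on 269 and 96; the successive quotients are the partial quotients a_0, a_1, ... (each step inverts the fractional part left over by the previous one):
  269 = 2*96 + 77, so a_0 = 2.
  96 = 1*77 + 19, so a_1 = 1.
  77 = 4*19 + 1, so a_2 = 4.
  19 = 19*1 + 0, so a_3 = 19.
The remainder reaches 0 after 4 divisions, so the expansion has 4 partial quotients, read off in order.

[2; 1, 4, 19]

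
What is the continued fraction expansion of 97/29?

Run the Euclidean algorithm on 97 and 29; the successive quotients are the partial quotients a_0, a_1, ... (each step inverts the fractional part left over by the previous one):
  97 = 3*29 + 10, so a_0 = 3.
  29 = 2*10 + 9, so a_1 = 2.
  10 = 1*9 + 1, so a_2 = 1.
  9 = 9*1 + 0, so a_3 = 9.
The remainder reaches 0 after 4 divisions, so the expansion has 4 partial quotients, read off in order.

[3; 2, 1, 9]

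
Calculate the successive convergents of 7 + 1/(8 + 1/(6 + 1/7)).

7/1, 57/8, 349/49, 2500/351

Using the convergent recurrence p_i = a_i*p_{i-1} + p_{i-2}, q_i = a_i*q_{i-1} + q_{i-2} with p_{-2}=0, p_{-1}=1, q_{-2}=1, q_{-1}=0:
  i=0: a_0=7, p_0 = 7*1 + 0 = 7, q_0 = 7*0 + 1 = 1.
  i=1: a_1=8, p_1 = 8*7 + 1 = 57, q_1 = 8*1 + 0 = 8.
  i=2: a_2=6, p_2 = 6*57 + 7 = 349, q_2 = 6*8 + 1 = 49.
  i=3: a_3=7, p_3 = 7*349 + 57 = 2500, q_3 = 7*49 + 8 = 351.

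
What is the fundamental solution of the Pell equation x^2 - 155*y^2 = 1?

(x, y) = (249, 20)

First expand sqrt(155) as a continued fraction. With x_i = (sqrt(155) + m_i)/d_i and (m_0, d_0) = (0, 1): a_0 = floor(sqrt(155)) = 12, since 12^2 = 144 <= 155 < 169 = 13^2.
Iterate m_{i+1} = d_i*a_i - m_i, d_{i+1} = (155 - m_{i+1}^2)/d_i, a_{i+1} = floor((a_0 + m_{i+1})/d_{i+1}):
  m_1 = 1*12 - 0 = 12, d_1 = (155 - 12^2)/1 = 11/1 = 11, a_1 = floor((12 + 12)/11) = 2.
  m_2 = 11*2 - 12 = 10, d_2 = (155 - 10^2)/11 = 55/11 = 5, a_2 = floor((12 + 10)/5) = 4.
  m_3 = 5*4 - 10 = 10, d_3 = (155 - 10^2)/5 = 55/5 = 11, a_3 = floor((12 + 10)/11) = 2.
  m_4 = 11*2 - 10 = 12, d_4 = (155 - 12^2)/11 = 11/11 = 1, a_4 = floor((12 + 12)/1) = 24.
  m_5 = 1*24 - 12 = 12, d_5 = (155 - 12^2)/1 = 11/1 = 11: (m_5, d_5) = (m_1, d_1) = (12, 11), so from here the quotients repeat a_1, ..., a_4; the period length is 4.
So sqrt(155) = [12; (2, 4, 2, 24)] with period length k = 4.
k is even, so the fundamental solution of x^2 - 155y^2 = 1 is (p_{k-1}, q_{k-1}) = (p_3, q_3); compute convergents through index 3.
Convergents (p_i = a_i*p_{i-1} + p_{i-2}, q_i = a_i*q_{i-1} + q_{i-2} with p_{-2}=0, p_{-1}=1, q_{-2}=1, q_{-1}=0):
  i=0: a_0=12, p_0 = 12*1 + 0 = 12, q_0 = 12*0 + 1 = 1.
  i=1: a_1=2, p_1 = 2*12 + 1 = 25, q_1 = 2*1 + 0 = 2.
  i=2: a_2=4, p_2 = 4*25 + 12 = 112, q_2 = 4*2 + 1 = 9.
  i=3: a_3=2, p_3 = 2*112 + 25 = 249, q_3 = 2*9 + 2 = 20.
Check: 249^2 - 155*20^2 = 62001 - 62000 = 1, so (x, y) = (249, 20) solves the equation, and by the theorem it is the least positive solution.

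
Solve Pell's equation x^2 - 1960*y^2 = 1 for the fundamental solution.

(x, y) = (1039681, 23484)

First expand sqrt(1960) as a continued fraction. With x_i = (sqrt(1960) + m_i)/d_i and (m_0, d_0) = (0, 1): a_0 = floor(sqrt(1960)) = 44, since 44^2 = 1936 <= 1960 < 2025 = 45^2.
Iterate m_{i+1} = d_i*a_i - m_i, d_{i+1} = (1960 - m_{i+1}^2)/d_i, a_{i+1} = floor((a_0 + m_{i+1})/d_{i+1}):
  m_1 = 1*44 - 0 = 44, d_1 = (1960 - 44^2)/1 = 24/1 = 24, a_1 = floor((44 + 44)/24) = 3.
  m_2 = 24*3 - 44 = 28, d_2 = (1960 - 28^2)/24 = 1176/24 = 49, a_2 = floor((44 + 28)/49) = 1.
  m_3 = 49*1 - 28 = 21, d_3 = (1960 - 21^2)/49 = 1519/49 = 31, a_3 = floor((44 + 21)/31) = 2.
  m_4 = 31*2 - 21 = 41, d_4 = (1960 - 41^2)/31 = 279/31 = 9, a_4 = floor((44 + 41)/9) = 9.
  m_5 = 9*9 - 41 = 40, d_5 = (1960 - 40^2)/9 = 360/9 = 40, a_5 = floor((44 + 40)/40) = 2.
  m_6 = 40*2 - 40 = 40, d_6 = (1960 - 40^2)/40 = 360/40 = 9, a_6 = floor((44 + 40)/9) = 9.
  m_7 = 9*9 - 40 = 41, d_7 = (1960 - 41^2)/9 = 279/9 = 31, a_7 = floor((44 + 41)/31) = 2.
  m_8 = 31*2 - 41 = 21, d_8 = (1960 - 21^2)/31 = 1519/31 = 49, a_8 = floor((44 + 21)/49) = 1.
  m_9 = 49*1 - 21 = 28, d_9 = (1960 - 28^2)/49 = 1176/49 = 24, a_9 = floor((44 + 28)/24) = 3.
  m_10 = 24*3 - 28 = 44, d_10 = (1960 - 44^2)/24 = 24/24 = 1, a_10 = floor((44 + 44)/1) = 88.
  m_11 = 1*88 - 44 = 44, d_11 = (1960 - 44^2)/1 = 24/1 = 24: (m_11, d_11) = (m_1, d_1) = (44, 24), so from here the quotients repeat a_1, ..., a_10; the period length is 10.
So sqrt(1960) = [44; (3, 1, 2, 9, 2, 9, 2, 1, 3, 88)] with period length k = 10.
k is even, so the fundamental solution of x^2 - 1960y^2 = 1 is (p_{k-1}, q_{k-1}) = (p_9, q_9); compute convergents through index 9.
Convergents (p_i = a_i*p_{i-1} + p_{i-2}, q_i = a_i*q_{i-1} + q_{i-2} with p_{-2}=0, p_{-1}=1, q_{-2}=1, q_{-1}=0):
  i=0: a_0=44, p_0 = 44*1 + 0 = 44, q_0 = 44*0 + 1 = 1.
  i=1: a_1=3, p_1 = 3*44 + 1 = 133, q_1 = 3*1 + 0 = 3.
  i=2: a_2=1, p_2 = 1*133 + 44 = 177, q_2 = 1*3 + 1 = 4.
  i=3: a_3=2, p_3 = 2*177 + 133 = 487, q_3 = 2*4 + 3 = 11.
  i=4: a_4=9, p_4 = 9*487 + 177 = 4560, q_4 = 9*11 + 4 = 103.
  i=5: a_5=2, p_5 = 2*4560 + 487 = 9607, q_5 = 2*103 + 11 = 217.
  i=6: a_6=9, p_6 = 9*9607 + 4560 = 91023, q_6 = 9*217 + 103 = 2056.
  i=7: a_7=2, p_7 = 2*91023 + 9607 = 191653, q_7 = 2*2056 + 217 = 4329.
  i=8: a_8=1, p_8 = 1*191653 + 91023 = 282676, q_8 = 1*4329 + 2056 = 6385.
  i=9: a_9=3, p_9 = 3*282676 + 191653 = 1039681, q_9 = 3*6385 + 4329 = 23484.
Check: 1039681^2 - 1960*23484^2 = 1080936581761 - 1080936581760 = 1, so (x, y) = (1039681, 23484) solves the equation, and by the theorem it is the least positive solution.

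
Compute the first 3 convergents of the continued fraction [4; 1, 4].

4/1, 5/1, 24/5

Using the convergent recurrence p_i = a_i*p_{i-1} + p_{i-2}, q_i = a_i*q_{i-1} + q_{i-2} with p_{-2}=0, p_{-1}=1, q_{-2}=1, q_{-1}=0:
  i=0: a_0=4, p_0 = 4*1 + 0 = 4, q_0 = 4*0 + 1 = 1.
  i=1: a_1=1, p_1 = 1*4 + 1 = 5, q_1 = 1*1 + 0 = 1.
  i=2: a_2=4, p_2 = 4*5 + 4 = 24, q_2 = 4*1 + 1 = 5.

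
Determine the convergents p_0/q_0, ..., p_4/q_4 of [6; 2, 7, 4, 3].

Using the convergent recurrence p_i = a_i*p_{i-1} + p_{i-2}, q_i = a_i*q_{i-1} + q_{i-2} with p_{-2}=0, p_{-1}=1, q_{-2}=1, q_{-1}=0:
  i=0: a_0=6, p_0 = 6*1 + 0 = 6, q_0 = 6*0 + 1 = 1.
  i=1: a_1=2, p_1 = 2*6 + 1 = 13, q_1 = 2*1 + 0 = 2.
  i=2: a_2=7, p_2 = 7*13 + 6 = 97, q_2 = 7*2 + 1 = 15.
  i=3: a_3=4, p_3 = 4*97 + 13 = 401, q_3 = 4*15 + 2 = 62.
  i=4: a_4=3, p_4 = 3*401 + 97 = 1300, q_4 = 3*62 + 15 = 201.

6/1, 13/2, 97/15, 401/62, 1300/201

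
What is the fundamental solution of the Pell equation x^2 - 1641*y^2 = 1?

First expand sqrt(1641) as a continued fraction. With x_i = (sqrt(1641) + m_i)/d_i and (m_0, d_0) = (0, 1): a_0 = floor(sqrt(1641)) = 40, since 40^2 = 1600 <= 1641 < 1681 = 41^2.
Iterate m_{i+1} = d_i*a_i - m_i, d_{i+1} = (1641 - m_{i+1}^2)/d_i, a_{i+1} = floor((a_0 + m_{i+1})/d_{i+1}):
  m_1 = 1*40 - 0 = 40, d_1 = (1641 - 40^2)/1 = 41/1 = 41, a_1 = floor((40 + 40)/41) = 1.
  m_2 = 41*1 - 40 = 1, d_2 = (1641 - 1^2)/41 = 1640/41 = 40, a_2 = floor((40 + 1)/40) = 1.
  m_3 = 40*1 - 1 = 39, d_3 = (1641 - 39^2)/40 = 120/40 = 3, a_3 = floor((40 + 39)/3) = 26.
  m_4 = 3*26 - 39 = 39, d_4 = (1641 - 39^2)/3 = 120/3 = 40, a_4 = floor((40 + 39)/40) = 1.
  m_5 = 40*1 - 39 = 1, d_5 = (1641 - 1^2)/40 = 1640/40 = 41, a_5 = floor((40 + 1)/41) = 1.
  m_6 = 41*1 - 1 = 40, d_6 = (1641 - 40^2)/41 = 41/41 = 1, a_6 = floor((40 + 40)/1) = 80.
  m_7 = 1*80 - 40 = 40, d_7 = (1641 - 40^2)/1 = 41/1 = 41: (m_7, d_7) = (m_1, d_1) = (40, 41), so from here the quotients repeat a_1, ..., a_6; the period length is 6.
So sqrt(1641) = [40; (1, 1, 26, 1, 1, 80)] with period length k = 6.
k is even, so the fundamental solution of x^2 - 1641y^2 = 1 is (p_{k-1}, q_{k-1}) = (p_5, q_5); compute convergents through index 5.
Convergents (p_i = a_i*p_{i-1} + p_{i-2}, q_i = a_i*q_{i-1} + q_{i-2} with p_{-2}=0, p_{-1}=1, q_{-2}=1, q_{-1}=0):
  i=0: a_0=40, p_0 = 40*1 + 0 = 40, q_0 = 40*0 + 1 = 1.
  i=1: a_1=1, p_1 = 1*40 + 1 = 41, q_1 = 1*1 + 0 = 1.
  i=2: a_2=1, p_2 = 1*41 + 40 = 81, q_2 = 1*1 + 1 = 2.
  i=3: a_3=26, p_3 = 26*81 + 41 = 2147, q_3 = 26*2 + 1 = 53.
  i=4: a_4=1, p_4 = 1*2147 + 81 = 2228, q_4 = 1*53 + 2 = 55.
  i=5: a_5=1, p_5 = 1*2228 + 2147 = 4375, q_5 = 1*55 + 53 = 108.
Check: 4375^2 - 1641*108^2 = 19140625 - 19140624 = 1, so (x, y) = (4375, 108) solves the equation, and by the theorem it is the least positive solution.

(x, y) = (4375, 108)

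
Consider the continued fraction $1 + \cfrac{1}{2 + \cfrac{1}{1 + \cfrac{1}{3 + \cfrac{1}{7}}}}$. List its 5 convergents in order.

1/1, 3/2, 4/3, 15/11, 109/80

Using the convergent recurrence p_i = a_i*p_{i-1} + p_{i-2}, q_i = a_i*q_{i-1} + q_{i-2} with p_{-2}=0, p_{-1}=1, q_{-2}=1, q_{-1}=0:
  i=0: a_0=1, p_0 = 1*1 + 0 = 1, q_0 = 1*0 + 1 = 1.
  i=1: a_1=2, p_1 = 2*1 + 1 = 3, q_1 = 2*1 + 0 = 2.
  i=2: a_2=1, p_2 = 1*3 + 1 = 4, q_2 = 1*2 + 1 = 3.
  i=3: a_3=3, p_3 = 3*4 + 3 = 15, q_3 = 3*3 + 2 = 11.
  i=4: a_4=7, p_4 = 7*15 + 4 = 109, q_4 = 7*11 + 3 = 80.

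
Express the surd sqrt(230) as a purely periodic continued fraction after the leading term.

[15; (6, 30)]

Write x_i = (sqrt(230) + m_i)/d_i with (m_0, d_0) = (0, 1). a_0 = floor(sqrt(230)) = 15, since 15^2 = 225 <= 230 < 256 = 16^2.
Iterate m_{i+1} = d_i*a_i - m_i, d_{i+1} = (230 - m_{i+1}^2)/d_i, a_{i+1} = floor((a_0 + m_{i+1})/d_{i+1}):
  m_1 = 1*15 - 0 = 15, d_1 = (230 - 15^2)/1 = 5/1 = 5, a_1 = floor((15 + 15)/5) = 6.
  m_2 = 5*6 - 15 = 15, d_2 = (230 - 15^2)/5 = 5/5 = 1, a_2 = floor((15 + 15)/1) = 30.
  m_3 = 1*30 - 15 = 15, d_3 = (230 - 15^2)/1 = 5/1 = 5: (m_3, d_3) = (m_1, d_1) = (15, 5), so from here the quotients repeat a_1, a_2; the period length is 2.
Hence the expansion of sqrt(230) is a_0 = 15 followed by the repeating block 6, 30 (period 2).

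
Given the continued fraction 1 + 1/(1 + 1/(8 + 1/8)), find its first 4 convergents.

Using the convergent recurrence p_i = a_i*p_{i-1} + p_{i-2}, q_i = a_i*q_{i-1} + q_{i-2} with p_{-2}=0, p_{-1}=1, q_{-2}=1, q_{-1}=0:
  i=0: a_0=1, p_0 = 1*1 + 0 = 1, q_0 = 1*0 + 1 = 1.
  i=1: a_1=1, p_1 = 1*1 + 1 = 2, q_1 = 1*1 + 0 = 1.
  i=2: a_2=8, p_2 = 8*2 + 1 = 17, q_2 = 8*1 + 1 = 9.
  i=3: a_3=8, p_3 = 8*17 + 2 = 138, q_3 = 8*9 + 1 = 73.

1/1, 2/1, 17/9, 138/73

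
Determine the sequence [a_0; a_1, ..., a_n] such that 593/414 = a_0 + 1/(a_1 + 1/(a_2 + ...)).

Run the Euclidean algorithm on 593 and 414; the successive quotients are the partial quotients a_0, a_1, ... (each step inverts the fractional part left over by the previous one):
  593 = 1*414 + 179, so a_0 = 1.
  414 = 2*179 + 56, so a_1 = 2.
  179 = 3*56 + 11, so a_2 = 3.
  56 = 5*11 + 1, so a_3 = 5.
  11 = 11*1 + 0, so a_4 = 11.
The remainder reaches 0 after 5 divisions, so the expansion has 5 partial quotients, read off in order.

[1; 2, 3, 5, 11]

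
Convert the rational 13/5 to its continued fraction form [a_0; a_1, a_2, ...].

[2; 1, 1, 2]

Run the Euclidean algorithm on 13 and 5; the successive quotients are the partial quotients a_0, a_1, ... (each step inverts the fractional part left over by the previous one):
  13 = 2*5 + 3, so a_0 = 2.
  5 = 1*3 + 2, so a_1 = 1.
  3 = 1*2 + 1, so a_2 = 1.
  2 = 2*1 + 0, so a_3 = 2.
The remainder reaches 0 after 4 divisions, so the expansion has 4 partial quotients, read off in order.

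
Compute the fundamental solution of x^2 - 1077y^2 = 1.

(x, y) = (23522399, 716760)

First expand sqrt(1077) as a continued fraction. With x_i = (sqrt(1077) + m_i)/d_i and (m_0, d_0) = (0, 1): a_0 = floor(sqrt(1077)) = 32, since 32^2 = 1024 <= 1077 < 1089 = 33^2.
Iterate m_{i+1} = d_i*a_i - m_i, d_{i+1} = (1077 - m_{i+1}^2)/d_i, a_{i+1} = floor((a_0 + m_{i+1})/d_{i+1}):
  m_1 = 1*32 - 0 = 32, d_1 = (1077 - 32^2)/1 = 53/1 = 53, a_1 = floor((32 + 32)/53) = 1.
  m_2 = 53*1 - 32 = 21, d_2 = (1077 - 21^2)/53 = 636/53 = 12, a_2 = floor((32 + 21)/12) = 4.
  m_3 = 12*4 - 21 = 27, d_3 = (1077 - 27^2)/12 = 348/12 = 29, a_3 = floor((32 + 27)/29) = 2.
  m_4 = 29*2 - 27 = 31, d_4 = (1077 - 31^2)/29 = 116/29 = 4, a_4 = floor((32 + 31)/4) = 15.
  m_5 = 4*15 - 31 = 29, d_5 = (1077 - 29^2)/4 = 236/4 = 59, a_5 = floor((32 + 29)/59) = 1.
  m_6 = 59*1 - 29 = 30, d_6 = (1077 - 30^2)/59 = 177/59 = 3, a_6 = floor((32 + 30)/3) = 20.
  m_7 = 3*20 - 30 = 30, d_7 = (1077 - 30^2)/3 = 177/3 = 59, a_7 = floor((32 + 30)/59) = 1.
  m_8 = 59*1 - 30 = 29, d_8 = (1077 - 29^2)/59 = 236/59 = 4, a_8 = floor((32 + 29)/4) = 15.
  m_9 = 4*15 - 29 = 31, d_9 = (1077 - 31^2)/4 = 116/4 = 29, a_9 = floor((32 + 31)/29) = 2.
  m_10 = 29*2 - 31 = 27, d_10 = (1077 - 27^2)/29 = 348/29 = 12, a_10 = floor((32 + 27)/12) = 4.
  m_11 = 12*4 - 27 = 21, d_11 = (1077 - 21^2)/12 = 636/12 = 53, a_11 = floor((32 + 21)/53) = 1.
  m_12 = 53*1 - 21 = 32, d_12 = (1077 - 32^2)/53 = 53/53 = 1, a_12 = floor((32 + 32)/1) = 64.
  m_13 = 1*64 - 32 = 32, d_13 = (1077 - 32^2)/1 = 53/1 = 53: (m_13, d_13) = (m_1, d_1) = (32, 53), so from here the quotients repeat a_1, ..., a_12; the period length is 12.
So sqrt(1077) = [32; (1, 4, 2, 15, 1, 20, 1, 15, 2, 4, 1, 64)] with period length k = 12.
k is even, so the fundamental solution of x^2 - 1077y^2 = 1 is (p_{k-1}, q_{k-1}) = (p_11, q_11); compute convergents through index 11.
Convergents (p_i = a_i*p_{i-1} + p_{i-2}, q_i = a_i*q_{i-1} + q_{i-2} with p_{-2}=0, p_{-1}=1, q_{-2}=1, q_{-1}=0):
  i=0: a_0=32, p_0 = 32*1 + 0 = 32, q_0 = 32*0 + 1 = 1.
  i=1: a_1=1, p_1 = 1*32 + 1 = 33, q_1 = 1*1 + 0 = 1.
  i=2: a_2=4, p_2 = 4*33 + 32 = 164, q_2 = 4*1 + 1 = 5.
  i=3: a_3=2, p_3 = 2*164 + 33 = 361, q_3 = 2*5 + 1 = 11.
  i=4: a_4=15, p_4 = 15*361 + 164 = 5579, q_4 = 15*11 + 5 = 170.
  i=5: a_5=1, p_5 = 1*5579 + 361 = 5940, q_5 = 1*170 + 11 = 181.
  i=6: a_6=20, p_6 = 20*5940 + 5579 = 124379, q_6 = 20*181 + 170 = 3790.
  i=7: a_7=1, p_7 = 1*124379 + 5940 = 130319, q_7 = 1*3790 + 181 = 3971.
  i=8: a_8=15, p_8 = 15*130319 + 124379 = 2079164, q_8 = 15*3971 + 3790 = 63355.
  i=9: a_9=2, p_9 = 2*2079164 + 130319 = 4288647, q_9 = 2*63355 + 3971 = 130681.
  i=10: a_10=4, p_10 = 4*4288647 + 2079164 = 19233752, q_10 = 4*130681 + 63355 = 586079.
  i=11: a_11=1, p_11 = 1*19233752 + 4288647 = 23522399, q_11 = 1*586079 + 130681 = 716760.
Check: 23522399^2 - 1077*716760^2 = 553303254715201 - 553303254715200 = 1, so (x, y) = (23522399, 716760) solves the equation, and by the theorem it is the least positive solution.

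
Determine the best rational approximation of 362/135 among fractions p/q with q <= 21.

51/19

Expand x = 362/135 as a continued fraction with the Euclidean algorithm:
  362 = 2*135 + 92, so a_0 = 2.
  135 = 1*92 + 43, so a_1 = 1.
  92 = 2*43 + 6, so a_2 = 2.
  43 = 7*6 + 1, so a_3 = 7.
  6 = 6*1 + 0, so a_4 = 6.
so x = [2; 1, 2, 7, 6].
Convergents (p_i = a_i*p_{i-1} + p_{i-2}, q_i = a_i*q_{i-1} + q_{i-2} with p_{-2}=0, p_{-1}=1, q_{-2}=1, q_{-1}=0), until the denominator exceeds 21:
  i=0: a_0=2, p_0 = 2*1 + 0 = 2, q_0 = 2*0 + 1 = 1.
  i=1: a_1=1, p_1 = 1*2 + 1 = 3, q_1 = 1*1 + 0 = 1.
  i=2: a_2=2, p_2 = 2*3 + 2 = 8, q_2 = 2*1 + 1 = 3.
  i=3: a_3=7, p_3 = 7*8 + 3 = 59, q_3 = 7*3 + 1 = 22.
q_3 = 22 > 21, so the last convergent with denominator <= 21 is p_2/q_2 = 8/3.
The closest fraction with denominator <= 21 is either p_2/q_2 or the intermediate fraction (k*p_2 + p_1)/(k*q_2 + q_1) with the largest k >= 1 whose denominator stays <= 21; these approach x as k grows, and every other convergent or intermediate fraction in range is farther away.
Largest k: floor((21 - q_1)/q_2) = floor((21 - 1)/3) = 6.
That gives (6*8 + 3)/(6*3 + 1) = 51/19.
Compare the errors: |x - 8/3| = |362*3 - 8*135|/(135*3) = 6/405, and |x - 51/19| = |362*19 - 51*135|/(135*19) = 7/2565.
Cross-multiplying, 7*405 = 2835 < 15390 = 6*2565, so 7/2565 is smaller: the intermediate fraction 51/19 is closer to x than 8/3.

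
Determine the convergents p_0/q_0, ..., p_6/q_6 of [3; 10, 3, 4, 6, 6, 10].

Using the convergent recurrence p_i = a_i*p_{i-1} + p_{i-2}, q_i = a_i*q_{i-1} + q_{i-2} with p_{-2}=0, p_{-1}=1, q_{-2}=1, q_{-1}=0:
  i=0: a_0=3, p_0 = 3*1 + 0 = 3, q_0 = 3*0 + 1 = 1.
  i=1: a_1=10, p_1 = 10*3 + 1 = 31, q_1 = 10*1 + 0 = 10.
  i=2: a_2=3, p_2 = 3*31 + 3 = 96, q_2 = 3*10 + 1 = 31.
  i=3: a_3=4, p_3 = 4*96 + 31 = 415, q_3 = 4*31 + 10 = 134.
  i=4: a_4=6, p_4 = 6*415 + 96 = 2586, q_4 = 6*134 + 31 = 835.
  i=5: a_5=6, p_5 = 6*2586 + 415 = 15931, q_5 = 6*835 + 134 = 5144.
  i=6: a_6=10, p_6 = 10*15931 + 2586 = 161896, q_6 = 10*5144 + 835 = 52275.

3/1, 31/10, 96/31, 415/134, 2586/835, 15931/5144, 161896/52275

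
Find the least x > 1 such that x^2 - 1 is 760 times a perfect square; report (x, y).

(x, y) = (52021, 1887)

First expand sqrt(760) as a continued fraction. With x_i = (sqrt(760) + m_i)/d_i and (m_0, d_0) = (0, 1): a_0 = floor(sqrt(760)) = 27, since 27^2 = 729 <= 760 < 784 = 28^2.
Iterate m_{i+1} = d_i*a_i - m_i, d_{i+1} = (760 - m_{i+1}^2)/d_i, a_{i+1} = floor((a_0 + m_{i+1})/d_{i+1}):
  m_1 = 1*27 - 0 = 27, d_1 = (760 - 27^2)/1 = 31/1 = 31, a_1 = floor((27 + 27)/31) = 1.
  m_2 = 31*1 - 27 = 4, d_2 = (760 - 4^2)/31 = 744/31 = 24, a_2 = floor((27 + 4)/24) = 1.
  m_3 = 24*1 - 4 = 20, d_3 = (760 - 20^2)/24 = 360/24 = 15, a_3 = floor((27 + 20)/15) = 3.
  m_4 = 15*3 - 20 = 25, d_4 = (760 - 25^2)/15 = 135/15 = 9, a_4 = floor((27 + 25)/9) = 5.
  m_5 = 9*5 - 25 = 20, d_5 = (760 - 20^2)/9 = 360/9 = 40, a_5 = floor((27 + 20)/40) = 1.
  m_6 = 40*1 - 20 = 20, d_6 = (760 - 20^2)/40 = 360/40 = 9, a_6 = floor((27 + 20)/9) = 5.
  m_7 = 9*5 - 20 = 25, d_7 = (760 - 25^2)/9 = 135/9 = 15, a_7 = floor((27 + 25)/15) = 3.
  m_8 = 15*3 - 25 = 20, d_8 = (760 - 20^2)/15 = 360/15 = 24, a_8 = floor((27 + 20)/24) = 1.
  m_9 = 24*1 - 20 = 4, d_9 = (760 - 4^2)/24 = 744/24 = 31, a_9 = floor((27 + 4)/31) = 1.
  m_10 = 31*1 - 4 = 27, d_10 = (760 - 27^2)/31 = 31/31 = 1, a_10 = floor((27 + 27)/1) = 54.
  m_11 = 1*54 - 27 = 27, d_11 = (760 - 27^2)/1 = 31/1 = 31: (m_11, d_11) = (m_1, d_1) = (27, 31), so from here the quotients repeat a_1, ..., a_10; the period length is 10.
So sqrt(760) = [27; (1, 1, 3, 5, 1, 5, 3, 1, 1, 54)] with period length k = 10.
k is even, so the fundamental solution of x^2 - 760y^2 = 1 is (p_{k-1}, q_{k-1}) = (p_9, q_9); compute convergents through index 9.
Convergents (p_i = a_i*p_{i-1} + p_{i-2}, q_i = a_i*q_{i-1} + q_{i-2} with p_{-2}=0, p_{-1}=1, q_{-2}=1, q_{-1}=0):
  i=0: a_0=27, p_0 = 27*1 + 0 = 27, q_0 = 27*0 + 1 = 1.
  i=1: a_1=1, p_1 = 1*27 + 1 = 28, q_1 = 1*1 + 0 = 1.
  i=2: a_2=1, p_2 = 1*28 + 27 = 55, q_2 = 1*1 + 1 = 2.
  i=3: a_3=3, p_3 = 3*55 + 28 = 193, q_3 = 3*2 + 1 = 7.
  i=4: a_4=5, p_4 = 5*193 + 55 = 1020, q_4 = 5*7 + 2 = 37.
  i=5: a_5=1, p_5 = 1*1020 + 193 = 1213, q_5 = 1*37 + 7 = 44.
  i=6: a_6=5, p_6 = 5*1213 + 1020 = 7085, q_6 = 5*44 + 37 = 257.
  i=7: a_7=3, p_7 = 3*7085 + 1213 = 22468, q_7 = 3*257 + 44 = 815.
  i=8: a_8=1, p_8 = 1*22468 + 7085 = 29553, q_8 = 1*815 + 257 = 1072.
  i=9: a_9=1, p_9 = 1*29553 + 22468 = 52021, q_9 = 1*1072 + 815 = 1887.
Check: 52021^2 - 760*1887^2 = 2706184441 - 2706184440 = 1, so (x, y) = (52021, 1887) solves the equation, and by the theorem it is the least positive solution.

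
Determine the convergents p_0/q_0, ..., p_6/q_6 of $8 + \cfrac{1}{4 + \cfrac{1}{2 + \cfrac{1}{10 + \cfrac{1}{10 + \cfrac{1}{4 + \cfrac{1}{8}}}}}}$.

Using the convergent recurrence p_i = a_i*p_{i-1} + p_{i-2}, q_i = a_i*q_{i-1} + q_{i-2} with p_{-2}=0, p_{-1}=1, q_{-2}=1, q_{-1}=0:
  i=0: a_0=8, p_0 = 8*1 + 0 = 8, q_0 = 8*0 + 1 = 1.
  i=1: a_1=4, p_1 = 4*8 + 1 = 33, q_1 = 4*1 + 0 = 4.
  i=2: a_2=2, p_2 = 2*33 + 8 = 74, q_2 = 2*4 + 1 = 9.
  i=3: a_3=10, p_3 = 10*74 + 33 = 773, q_3 = 10*9 + 4 = 94.
  i=4: a_4=10, p_4 = 10*773 + 74 = 7804, q_4 = 10*94 + 9 = 949.
  i=5: a_5=4, p_5 = 4*7804 + 773 = 31989, q_5 = 4*949 + 94 = 3890.
  i=6: a_6=8, p_6 = 8*31989 + 7804 = 263716, q_6 = 8*3890 + 949 = 32069.

8/1, 33/4, 74/9, 773/94, 7804/949, 31989/3890, 263716/32069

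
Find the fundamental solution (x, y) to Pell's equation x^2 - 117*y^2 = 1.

First expand sqrt(117) as a continued fraction. With x_i = (sqrt(117) + m_i)/d_i and (m_0, d_0) = (0, 1): a_0 = floor(sqrt(117)) = 10, since 10^2 = 100 <= 117 < 121 = 11^2.
Iterate m_{i+1} = d_i*a_i - m_i, d_{i+1} = (117 - m_{i+1}^2)/d_i, a_{i+1} = floor((a_0 + m_{i+1})/d_{i+1}):
  m_1 = 1*10 - 0 = 10, d_1 = (117 - 10^2)/1 = 17/1 = 17, a_1 = floor((10 + 10)/17) = 1.
  m_2 = 17*1 - 10 = 7, d_2 = (117 - 7^2)/17 = 68/17 = 4, a_2 = floor((10 + 7)/4) = 4.
  m_3 = 4*4 - 7 = 9, d_3 = (117 - 9^2)/4 = 36/4 = 9, a_3 = floor((10 + 9)/9) = 2.
  m_4 = 9*2 - 9 = 9, d_4 = (117 - 9^2)/9 = 36/9 = 4, a_4 = floor((10 + 9)/4) = 4.
  m_5 = 4*4 - 9 = 7, d_5 = (117 - 7^2)/4 = 68/4 = 17, a_5 = floor((10 + 7)/17) = 1.
  m_6 = 17*1 - 7 = 10, d_6 = (117 - 10^2)/17 = 17/17 = 1, a_6 = floor((10 + 10)/1) = 20.
  m_7 = 1*20 - 10 = 10, d_7 = (117 - 10^2)/1 = 17/1 = 17: (m_7, d_7) = (m_1, d_1) = (10, 17), so from here the quotients repeat a_1, ..., a_6; the period length is 6.
So sqrt(117) = [10; (1, 4, 2, 4, 1, 20)] with period length k = 6.
k is even, so the fundamental solution of x^2 - 117y^2 = 1 is (p_{k-1}, q_{k-1}) = (p_5, q_5); compute convergents through index 5.
Convergents (p_i = a_i*p_{i-1} + p_{i-2}, q_i = a_i*q_{i-1} + q_{i-2} with p_{-2}=0, p_{-1}=1, q_{-2}=1, q_{-1}=0):
  i=0: a_0=10, p_0 = 10*1 + 0 = 10, q_0 = 10*0 + 1 = 1.
  i=1: a_1=1, p_1 = 1*10 + 1 = 11, q_1 = 1*1 + 0 = 1.
  i=2: a_2=4, p_2 = 4*11 + 10 = 54, q_2 = 4*1 + 1 = 5.
  i=3: a_3=2, p_3 = 2*54 + 11 = 119, q_3 = 2*5 + 1 = 11.
  i=4: a_4=4, p_4 = 4*119 + 54 = 530, q_4 = 4*11 + 5 = 49.
  i=5: a_5=1, p_5 = 1*530 + 119 = 649, q_5 = 1*49 + 11 = 60.
Check: 649^2 - 117*60^2 = 421201 - 421200 = 1, so (x, y) = (649, 60) solves the equation, and by the theorem it is the least positive solution.

(x, y) = (649, 60)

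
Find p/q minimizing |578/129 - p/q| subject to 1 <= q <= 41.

112/25

Expand x = 578/129 as a continued fraction with the Euclidean algorithm:
  578 = 4*129 + 62, so a_0 = 4.
  129 = 2*62 + 5, so a_1 = 2.
  62 = 12*5 + 2, so a_2 = 12.
  5 = 2*2 + 1, so a_3 = 2.
  2 = 2*1 + 0, so a_4 = 2.
so x = [4; 2, 12, 2, 2].
Convergents (p_i = a_i*p_{i-1} + p_{i-2}, q_i = a_i*q_{i-1} + q_{i-2} with p_{-2}=0, p_{-1}=1, q_{-2}=1, q_{-1}=0), until the denominator exceeds 41:
  i=0: a_0=4, p_0 = 4*1 + 0 = 4, q_0 = 4*0 + 1 = 1.
  i=1: a_1=2, p_1 = 2*4 + 1 = 9, q_1 = 2*1 + 0 = 2.
  i=2: a_2=12, p_2 = 12*9 + 4 = 112, q_2 = 12*2 + 1 = 25.
  i=3: a_3=2, p_3 = 2*112 + 9 = 233, q_3 = 2*25 + 2 = 52.
q_3 = 52 > 41, so the last convergent with denominator <= 41 is p_2/q_2 = 112/25.
The closest fraction with denominator <= 41 is either p_2/q_2 or the intermediate fraction (k*p_2 + p_1)/(k*q_2 + q_1) with the largest k >= 1 whose denominator stays <= 41; these approach x as k grows, and every other convergent or intermediate fraction in range is farther away.
Largest k: floor((41 - q_1)/q_2) = floor((41 - 2)/25) = 1.
That gives (1*112 + 9)/(1*25 + 2) = 121/27.
Compare the errors: |x - 112/25| = |578*25 - 112*129|/(129*25) = 2/3225, and |x - 121/27| = |578*27 - 121*129|/(129*27) = 3/3483.
Cross-multiplying, 2*3483 = 6966 < 9675 = 3*3225, so 2/3225 is smaller: the convergent 112/25 is closer to x than 121/27.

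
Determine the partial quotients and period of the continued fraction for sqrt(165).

[12; (1, 5, 2, 5, 1, 24)]

Write x_i = (sqrt(165) + m_i)/d_i with (m_0, d_0) = (0, 1). a_0 = floor(sqrt(165)) = 12, since 12^2 = 144 <= 165 < 169 = 13^2.
Iterate m_{i+1} = d_i*a_i - m_i, d_{i+1} = (165 - m_{i+1}^2)/d_i, a_{i+1} = floor((a_0 + m_{i+1})/d_{i+1}):
  m_1 = 1*12 - 0 = 12, d_1 = (165 - 12^2)/1 = 21/1 = 21, a_1 = floor((12 + 12)/21) = 1.
  m_2 = 21*1 - 12 = 9, d_2 = (165 - 9^2)/21 = 84/21 = 4, a_2 = floor((12 + 9)/4) = 5.
  m_3 = 4*5 - 9 = 11, d_3 = (165 - 11^2)/4 = 44/4 = 11, a_3 = floor((12 + 11)/11) = 2.
  m_4 = 11*2 - 11 = 11, d_4 = (165 - 11^2)/11 = 44/11 = 4, a_4 = floor((12 + 11)/4) = 5.
  m_5 = 4*5 - 11 = 9, d_5 = (165 - 9^2)/4 = 84/4 = 21, a_5 = floor((12 + 9)/21) = 1.
  m_6 = 21*1 - 9 = 12, d_6 = (165 - 12^2)/21 = 21/21 = 1, a_6 = floor((12 + 12)/1) = 24.
  m_7 = 1*24 - 12 = 12, d_7 = (165 - 12^2)/1 = 21/1 = 21: (m_7, d_7) = (m_1, d_1) = (12, 21), so from here the quotients repeat a_1, ..., a_6; the period length is 6.
Hence the expansion of sqrt(165) is a_0 = 12 followed by the repeating block 1, 5, 2, 5, 1, 24 (period 6).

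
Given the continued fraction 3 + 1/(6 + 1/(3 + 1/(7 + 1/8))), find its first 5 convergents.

3/1, 19/6, 60/19, 439/139, 3572/1131

Using the convergent recurrence p_i = a_i*p_{i-1} + p_{i-2}, q_i = a_i*q_{i-1} + q_{i-2} with p_{-2}=0, p_{-1}=1, q_{-2}=1, q_{-1}=0:
  i=0: a_0=3, p_0 = 3*1 + 0 = 3, q_0 = 3*0 + 1 = 1.
  i=1: a_1=6, p_1 = 6*3 + 1 = 19, q_1 = 6*1 + 0 = 6.
  i=2: a_2=3, p_2 = 3*19 + 3 = 60, q_2 = 3*6 + 1 = 19.
  i=3: a_3=7, p_3 = 7*60 + 19 = 439, q_3 = 7*19 + 6 = 139.
  i=4: a_4=8, p_4 = 8*439 + 60 = 3572, q_4 = 8*139 + 19 = 1131.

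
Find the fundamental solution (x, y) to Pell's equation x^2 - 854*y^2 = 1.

First expand sqrt(854) as a continued fraction. With x_i = (sqrt(854) + m_i)/d_i and (m_0, d_0) = (0, 1): a_0 = floor(sqrt(854)) = 29, since 29^2 = 841 <= 854 < 900 = 30^2.
Iterate m_{i+1} = d_i*a_i - m_i, d_{i+1} = (854 - m_{i+1}^2)/d_i, a_{i+1} = floor((a_0 + m_{i+1})/d_{i+1}):
  m_1 = 1*29 - 0 = 29, d_1 = (854 - 29^2)/1 = 13/1 = 13, a_1 = floor((29 + 29)/13) = 4.
  m_2 = 13*4 - 29 = 23, d_2 = (854 - 23^2)/13 = 325/13 = 25, a_2 = floor((29 + 23)/25) = 2.
  m_3 = 25*2 - 23 = 27, d_3 = (854 - 27^2)/25 = 125/25 = 5, a_3 = floor((29 + 27)/5) = 11.
  m_4 = 5*11 - 27 = 28, d_4 = (854 - 28^2)/5 = 70/5 = 14, a_4 = floor((29 + 28)/14) = 4.
  m_5 = 14*4 - 28 = 28, d_5 = (854 - 28^2)/14 = 70/14 = 5, a_5 = floor((29 + 28)/5) = 11.
  m_6 = 5*11 - 28 = 27, d_6 = (854 - 27^2)/5 = 125/5 = 25, a_6 = floor((29 + 27)/25) = 2.
  m_7 = 25*2 - 27 = 23, d_7 = (854 - 23^2)/25 = 325/25 = 13, a_7 = floor((29 + 23)/13) = 4.
  m_8 = 13*4 - 23 = 29, d_8 = (854 - 29^2)/13 = 13/13 = 1, a_8 = floor((29 + 29)/1) = 58.
  m_9 = 1*58 - 29 = 29, d_9 = (854 - 29^2)/1 = 13/1 = 13: (m_9, d_9) = (m_1, d_1) = (29, 13), so from here the quotients repeat a_1, ..., a_8; the period length is 8.
So sqrt(854) = [29; (4, 2, 11, 4, 11, 2, 4, 58)] with period length k = 8.
k is even, so the fundamental solution of x^2 - 854y^2 = 1 is (p_{k-1}, q_{k-1}) = (p_7, q_7); compute convergents through index 7.
Convergents (p_i = a_i*p_{i-1} + p_{i-2}, q_i = a_i*q_{i-1} + q_{i-2} with p_{-2}=0, p_{-1}=1, q_{-2}=1, q_{-1}=0):
  i=0: a_0=29, p_0 = 29*1 + 0 = 29, q_0 = 29*0 + 1 = 1.
  i=1: a_1=4, p_1 = 4*29 + 1 = 117, q_1 = 4*1 + 0 = 4.
  i=2: a_2=2, p_2 = 2*117 + 29 = 263, q_2 = 2*4 + 1 = 9.
  i=3: a_3=11, p_3 = 11*263 + 117 = 3010, q_3 = 11*9 + 4 = 103.
  i=4: a_4=4, p_4 = 4*3010 + 263 = 12303, q_4 = 4*103 + 9 = 421.
  i=5: a_5=11, p_5 = 11*12303 + 3010 = 138343, q_5 = 11*421 + 103 = 4734.
  i=6: a_6=2, p_6 = 2*138343 + 12303 = 288989, q_6 = 2*4734 + 421 = 9889.
  i=7: a_7=4, p_7 = 4*288989 + 138343 = 1294299, q_7 = 4*9889 + 4734 = 44290.
Check: 1294299^2 - 854*44290^2 = 1675209901401 - 1675209901400 = 1, so (x, y) = (1294299, 44290) solves the equation, and by the theorem it is the least positive solution.

(x, y) = (1294299, 44290)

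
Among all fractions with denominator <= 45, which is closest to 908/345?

Expand x = 908/345 as a continued fraction with the Euclidean algorithm:
  908 = 2*345 + 218, so a_0 = 2.
  345 = 1*218 + 127, so a_1 = 1.
  218 = 1*127 + 91, so a_2 = 1.
  127 = 1*91 + 36, so a_3 = 1.
  91 = 2*36 + 19, so a_4 = 2.
  36 = 1*19 + 17, so a_5 = 1.
  19 = 1*17 + 2, so a_6 = 1.
  17 = 8*2 + 1, so a_7 = 8.
  2 = 2*1 + 0, so a_8 = 2.
so x = [2; 1, 1, 1, 2, 1, 1, 8, 2].
Convergents (p_i = a_i*p_{i-1} + p_{i-2}, q_i = a_i*q_{i-1} + q_{i-2} with p_{-2}=0, p_{-1}=1, q_{-2}=1, q_{-1}=0), until the denominator exceeds 45:
  i=0: a_0=2, p_0 = 2*1 + 0 = 2, q_0 = 2*0 + 1 = 1.
  i=1: a_1=1, p_1 = 1*2 + 1 = 3, q_1 = 1*1 + 0 = 1.
  i=2: a_2=1, p_2 = 1*3 + 2 = 5, q_2 = 1*1 + 1 = 2.
  i=3: a_3=1, p_3 = 1*5 + 3 = 8, q_3 = 1*2 + 1 = 3.
  i=4: a_4=2, p_4 = 2*8 + 5 = 21, q_4 = 2*3 + 2 = 8.
  i=5: a_5=1, p_5 = 1*21 + 8 = 29, q_5 = 1*8 + 3 = 11.
  i=6: a_6=1, p_6 = 1*29 + 21 = 50, q_6 = 1*11 + 8 = 19.
  i=7: a_7=8, p_7 = 8*50 + 29 = 429, q_7 = 8*19 + 11 = 163.
q_7 = 163 > 45, so the last convergent with denominator <= 45 is p_6/q_6 = 50/19.
The closest fraction with denominator <= 45 is either p_6/q_6 or the intermediate fraction (k*p_6 + p_5)/(k*q_6 + q_5) with the largest k >= 1 whose denominator stays <= 45; these approach x as k grows, and every other convergent or intermediate fraction in range is farther away.
Largest k: floor((45 - q_5)/q_6) = floor((45 - 11)/19) = 1.
That gives (1*50 + 29)/(1*19 + 11) = 79/30.
Compare the errors: |x - 50/19| = |908*19 - 50*345|/(345*19) = 2/6555, and |x - 79/30| = |908*30 - 79*345|/(345*30) = 15/10350.
Cross-multiplying, 2*10350 = 20700 < 98325 = 15*6555, so 2/6555 is smaller: the convergent 50/19 is closer to x than 79/30.

50/19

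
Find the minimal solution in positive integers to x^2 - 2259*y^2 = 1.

First expand sqrt(2259) as a continued fraction. With x_i = (sqrt(2259) + m_i)/d_i and (m_0, d_0) = (0, 1): a_0 = floor(sqrt(2259)) = 47, since 47^2 = 2209 <= 2259 < 2304 = 48^2.
Iterate m_{i+1} = d_i*a_i - m_i, d_{i+1} = (2259 - m_{i+1}^2)/d_i, a_{i+1} = floor((a_0 + m_{i+1})/d_{i+1}):
  m_1 = 1*47 - 0 = 47, d_1 = (2259 - 47^2)/1 = 50/1 = 50, a_1 = floor((47 + 47)/50) = 1.
  m_2 = 50*1 - 47 = 3, d_2 = (2259 - 3^2)/50 = 2250/50 = 45, a_2 = floor((47 + 3)/45) = 1.
  m_3 = 45*1 - 3 = 42, d_3 = (2259 - 42^2)/45 = 495/45 = 11, a_3 = floor((47 + 42)/11) = 8.
  m_4 = 11*8 - 42 = 46, d_4 = (2259 - 46^2)/11 = 143/11 = 13, a_4 = floor((47 + 46)/13) = 7.
  m_5 = 13*7 - 46 = 45, d_5 = (2259 - 45^2)/13 = 234/13 = 18, a_5 = floor((47 + 45)/18) = 5.
  m_6 = 18*5 - 45 = 45, d_6 = (2259 - 45^2)/18 = 234/18 = 13, a_6 = floor((47 + 45)/13) = 7.
  m_7 = 13*7 - 45 = 46, d_7 = (2259 - 46^2)/13 = 143/13 = 11, a_7 = floor((47 + 46)/11) = 8.
  m_8 = 11*8 - 46 = 42, d_8 = (2259 - 42^2)/11 = 495/11 = 45, a_8 = floor((47 + 42)/45) = 1.
  m_9 = 45*1 - 42 = 3, d_9 = (2259 - 3^2)/45 = 2250/45 = 50, a_9 = floor((47 + 3)/50) = 1.
  m_10 = 50*1 - 3 = 47, d_10 = (2259 - 47^2)/50 = 50/50 = 1, a_10 = floor((47 + 47)/1) = 94.
  m_11 = 1*94 - 47 = 47, d_11 = (2259 - 47^2)/1 = 50/1 = 50: (m_11, d_11) = (m_1, d_1) = (47, 50), so from here the quotients repeat a_1, ..., a_10; the period length is 10.
So sqrt(2259) = [47; (1, 1, 8, 7, 5, 7, 8, 1, 1, 94)] with period length k = 10.
k is even, so the fundamental solution of x^2 - 2259y^2 = 1 is (p_{k-1}, q_{k-1}) = (p_9, q_9); compute convergents through index 9.
Convergents (p_i = a_i*p_{i-1} + p_{i-2}, q_i = a_i*q_{i-1} + q_{i-2} with p_{-2}=0, p_{-1}=1, q_{-2}=1, q_{-1}=0):
  i=0: a_0=47, p_0 = 47*1 + 0 = 47, q_0 = 47*0 + 1 = 1.
  i=1: a_1=1, p_1 = 1*47 + 1 = 48, q_1 = 1*1 + 0 = 1.
  i=2: a_2=1, p_2 = 1*48 + 47 = 95, q_2 = 1*1 + 1 = 2.
  i=3: a_3=8, p_3 = 8*95 + 48 = 808, q_3 = 8*2 + 1 = 17.
  i=4: a_4=7, p_4 = 7*808 + 95 = 5751, q_4 = 7*17 + 2 = 121.
  i=5: a_5=5, p_5 = 5*5751 + 808 = 29563, q_5 = 5*121 + 17 = 622.
  i=6: a_6=7, p_6 = 7*29563 + 5751 = 212692, q_6 = 7*622 + 121 = 4475.
  i=7: a_7=8, p_7 = 8*212692 + 29563 = 1731099, q_7 = 8*4475 + 622 = 36422.
  i=8: a_8=1, p_8 = 1*1731099 + 212692 = 1943791, q_8 = 1*36422 + 4475 = 40897.
  i=9: a_9=1, p_9 = 1*1943791 + 1731099 = 3674890, q_9 = 1*40897 + 36422 = 77319.
Check: 3674890^2 - 2259*77319^2 = 13504816512100 - 13504816512099 = 1, so (x, y) = (3674890, 77319) solves the equation, and by the theorem it is the least positive solution.

(x, y) = (3674890, 77319)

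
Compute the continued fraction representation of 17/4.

Run the Euclidean algorithm on 17 and 4; the successive quotients are the partial quotients a_0, a_1, ... (each step inverts the fractional part left over by the previous one):
  17 = 4*4 + 1, so a_0 = 4.
  4 = 4*1 + 0, so a_1 = 4.
The remainder reaches 0 after 2 divisions, so the expansion has 2 partial quotients, read off in order.

[4; 4]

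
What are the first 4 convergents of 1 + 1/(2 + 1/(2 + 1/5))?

1/1, 3/2, 7/5, 38/27

Using the convergent recurrence p_i = a_i*p_{i-1} + p_{i-2}, q_i = a_i*q_{i-1} + q_{i-2} with p_{-2}=0, p_{-1}=1, q_{-2}=1, q_{-1}=0:
  i=0: a_0=1, p_0 = 1*1 + 0 = 1, q_0 = 1*0 + 1 = 1.
  i=1: a_1=2, p_1 = 2*1 + 1 = 3, q_1 = 2*1 + 0 = 2.
  i=2: a_2=2, p_2 = 2*3 + 1 = 7, q_2 = 2*2 + 1 = 5.
  i=3: a_3=5, p_3 = 5*7 + 3 = 38, q_3 = 5*5 + 2 = 27.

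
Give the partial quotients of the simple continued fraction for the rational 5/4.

Run the Euclidean algorithm on 5 and 4; the successive quotients are the partial quotients a_0, a_1, ... (each step inverts the fractional part left over by the previous one):
  5 = 1*4 + 1, so a_0 = 1.
  4 = 4*1 + 0, so a_1 = 4.
The remainder reaches 0 after 2 divisions, so the expansion has 2 partial quotients, read off in order.

[1; 4]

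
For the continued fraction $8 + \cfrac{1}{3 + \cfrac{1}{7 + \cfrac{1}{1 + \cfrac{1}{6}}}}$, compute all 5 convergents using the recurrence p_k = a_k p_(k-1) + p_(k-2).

Using the convergent recurrence p_i = a_i*p_{i-1} + p_{i-2}, q_i = a_i*q_{i-1} + q_{i-2} with p_{-2}=0, p_{-1}=1, q_{-2}=1, q_{-1}=0:
  i=0: a_0=8, p_0 = 8*1 + 0 = 8, q_0 = 8*0 + 1 = 1.
  i=1: a_1=3, p_1 = 3*8 + 1 = 25, q_1 = 3*1 + 0 = 3.
  i=2: a_2=7, p_2 = 7*25 + 8 = 183, q_2 = 7*3 + 1 = 22.
  i=3: a_3=1, p_3 = 1*183 + 25 = 208, q_3 = 1*22 + 3 = 25.
  i=4: a_4=6, p_4 = 6*208 + 183 = 1431, q_4 = 6*25 + 22 = 172.

8/1, 25/3, 183/22, 208/25, 1431/172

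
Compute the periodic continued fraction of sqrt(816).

[28; (1, 1, 3, 3, 3, 1, 1, 56)]

Write x_i = (sqrt(816) + m_i)/d_i with (m_0, d_0) = (0, 1). a_0 = floor(sqrt(816)) = 28, since 28^2 = 784 <= 816 < 841 = 29^2.
Iterate m_{i+1} = d_i*a_i - m_i, d_{i+1} = (816 - m_{i+1}^2)/d_i, a_{i+1} = floor((a_0 + m_{i+1})/d_{i+1}):
  m_1 = 1*28 - 0 = 28, d_1 = (816 - 28^2)/1 = 32/1 = 32, a_1 = floor((28 + 28)/32) = 1.
  m_2 = 32*1 - 28 = 4, d_2 = (816 - 4^2)/32 = 800/32 = 25, a_2 = floor((28 + 4)/25) = 1.
  m_3 = 25*1 - 4 = 21, d_3 = (816 - 21^2)/25 = 375/25 = 15, a_3 = floor((28 + 21)/15) = 3.
  m_4 = 15*3 - 21 = 24, d_4 = (816 - 24^2)/15 = 240/15 = 16, a_4 = floor((28 + 24)/16) = 3.
  m_5 = 16*3 - 24 = 24, d_5 = (816 - 24^2)/16 = 240/16 = 15, a_5 = floor((28 + 24)/15) = 3.
  m_6 = 15*3 - 24 = 21, d_6 = (816 - 21^2)/15 = 375/15 = 25, a_6 = floor((28 + 21)/25) = 1.
  m_7 = 25*1 - 21 = 4, d_7 = (816 - 4^2)/25 = 800/25 = 32, a_7 = floor((28 + 4)/32) = 1.
  m_8 = 32*1 - 4 = 28, d_8 = (816 - 28^2)/32 = 32/32 = 1, a_8 = floor((28 + 28)/1) = 56.
  m_9 = 1*56 - 28 = 28, d_9 = (816 - 28^2)/1 = 32/1 = 32: (m_9, d_9) = (m_1, d_1) = (28, 32), so from here the quotients repeat a_1, ..., a_8; the period length is 8.
Hence the expansion of sqrt(816) is a_0 = 28 followed by the repeating block 1, 1, 3, 3, 3, 1, 1, 56 (period 8).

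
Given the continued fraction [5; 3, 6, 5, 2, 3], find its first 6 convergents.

5/1, 16/3, 101/19, 521/98, 1143/215, 3950/743

Using the convergent recurrence p_i = a_i*p_{i-1} + p_{i-2}, q_i = a_i*q_{i-1} + q_{i-2} with p_{-2}=0, p_{-1}=1, q_{-2}=1, q_{-1}=0:
  i=0: a_0=5, p_0 = 5*1 + 0 = 5, q_0 = 5*0 + 1 = 1.
  i=1: a_1=3, p_1 = 3*5 + 1 = 16, q_1 = 3*1 + 0 = 3.
  i=2: a_2=6, p_2 = 6*16 + 5 = 101, q_2 = 6*3 + 1 = 19.
  i=3: a_3=5, p_3 = 5*101 + 16 = 521, q_3 = 5*19 + 3 = 98.
  i=4: a_4=2, p_4 = 2*521 + 101 = 1143, q_4 = 2*98 + 19 = 215.
  i=5: a_5=3, p_5 = 3*1143 + 521 = 3950, q_5 = 3*215 + 98 = 743.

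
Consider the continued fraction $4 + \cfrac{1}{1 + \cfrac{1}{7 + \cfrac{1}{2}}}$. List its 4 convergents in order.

4/1, 5/1, 39/8, 83/17

Using the convergent recurrence p_i = a_i*p_{i-1} + p_{i-2}, q_i = a_i*q_{i-1} + q_{i-2} with p_{-2}=0, p_{-1}=1, q_{-2}=1, q_{-1}=0:
  i=0: a_0=4, p_0 = 4*1 + 0 = 4, q_0 = 4*0 + 1 = 1.
  i=1: a_1=1, p_1 = 1*4 + 1 = 5, q_1 = 1*1 + 0 = 1.
  i=2: a_2=7, p_2 = 7*5 + 4 = 39, q_2 = 7*1 + 1 = 8.
  i=3: a_3=2, p_3 = 2*39 + 5 = 83, q_3 = 2*8 + 1 = 17.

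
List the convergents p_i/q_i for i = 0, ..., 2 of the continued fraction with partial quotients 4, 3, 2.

4/1, 13/3, 30/7

Using the convergent recurrence p_i = a_i*p_{i-1} + p_{i-2}, q_i = a_i*q_{i-1} + q_{i-2} with p_{-2}=0, p_{-1}=1, q_{-2}=1, q_{-1}=0:
  i=0: a_0=4, p_0 = 4*1 + 0 = 4, q_0 = 4*0 + 1 = 1.
  i=1: a_1=3, p_1 = 3*4 + 1 = 13, q_1 = 3*1 + 0 = 3.
  i=2: a_2=2, p_2 = 2*13 + 4 = 30, q_2 = 2*3 + 1 = 7.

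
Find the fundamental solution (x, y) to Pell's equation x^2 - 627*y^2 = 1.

First expand sqrt(627) as a continued fraction. With x_i = (sqrt(627) + m_i)/d_i and (m_0, d_0) = (0, 1): a_0 = floor(sqrt(627)) = 25, since 25^2 = 625 <= 627 < 676 = 26^2.
Iterate m_{i+1} = d_i*a_i - m_i, d_{i+1} = (627 - m_{i+1}^2)/d_i, a_{i+1} = floor((a_0 + m_{i+1})/d_{i+1}):
  m_1 = 1*25 - 0 = 25, d_1 = (627 - 25^2)/1 = 2/1 = 2, a_1 = floor((25 + 25)/2) = 25.
  m_2 = 2*25 - 25 = 25, d_2 = (627 - 25^2)/2 = 2/2 = 1, a_2 = floor((25 + 25)/1) = 50.
  m_3 = 1*50 - 25 = 25, d_3 = (627 - 25^2)/1 = 2/1 = 2: (m_3, d_3) = (m_1, d_1) = (25, 2), so from here the quotients repeat a_1, a_2; the period length is 2.
So sqrt(627) = [25; (25, 50)] with period length k = 2.
k is even, so the fundamental solution of x^2 - 627y^2 = 1 is (p_{k-1}, q_{k-1}) = (p_1, q_1); compute convergents through index 1.
Convergents (p_i = a_i*p_{i-1} + p_{i-2}, q_i = a_i*q_{i-1} + q_{i-2} with p_{-2}=0, p_{-1}=1, q_{-2}=1, q_{-1}=0):
  i=0: a_0=25, p_0 = 25*1 + 0 = 25, q_0 = 25*0 + 1 = 1.
  i=1: a_1=25, p_1 = 25*25 + 1 = 626, q_1 = 25*1 + 0 = 25.
Check: 626^2 - 627*25^2 = 391876 - 391875 = 1, so (x, y) = (626, 25) solves the equation, and by the theorem it is the least positive solution.

(x, y) = (626, 25)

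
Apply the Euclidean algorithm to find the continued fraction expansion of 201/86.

Run the Euclidean algorithm on 201 and 86; the successive quotients are the partial quotients a_0, a_1, ... (each step inverts the fractional part left over by the previous one):
  201 = 2*86 + 29, so a_0 = 2.
  86 = 2*29 + 28, so a_1 = 2.
  29 = 1*28 + 1, so a_2 = 1.
  28 = 28*1 + 0, so a_3 = 28.
The remainder reaches 0 after 4 divisions, so the expansion has 4 partial quotients, read off in order.

[2; 2, 1, 28]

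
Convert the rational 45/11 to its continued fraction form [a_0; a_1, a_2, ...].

[4; 11]

Run the Euclidean algorithm on 45 and 11; the successive quotients are the partial quotients a_0, a_1, ... (each step inverts the fractional part left over by the previous one):
  45 = 4*11 + 1, so a_0 = 4.
  11 = 11*1 + 0, so a_1 = 11.
The remainder reaches 0 after 2 divisions, so the expansion has 2 partial quotients, read off in order.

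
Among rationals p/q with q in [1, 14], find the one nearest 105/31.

Expand x = 105/31 as a continued fraction with the Euclidean algorithm:
  105 = 3*31 + 12, so a_0 = 3.
  31 = 2*12 + 7, so a_1 = 2.
  12 = 1*7 + 5, so a_2 = 1.
  7 = 1*5 + 2, so a_3 = 1.
  5 = 2*2 + 1, so a_4 = 2.
  2 = 2*1 + 0, so a_5 = 2.
so x = [3; 2, 1, 1, 2, 2].
Convergents (p_i = a_i*p_{i-1} + p_{i-2}, q_i = a_i*q_{i-1} + q_{i-2} with p_{-2}=0, p_{-1}=1, q_{-2}=1, q_{-1}=0), until the denominator exceeds 14:
  i=0: a_0=3, p_0 = 3*1 + 0 = 3, q_0 = 3*0 + 1 = 1.
  i=1: a_1=2, p_1 = 2*3 + 1 = 7, q_1 = 2*1 + 0 = 2.
  i=2: a_2=1, p_2 = 1*7 + 3 = 10, q_2 = 1*2 + 1 = 3.
  i=3: a_3=1, p_3 = 1*10 + 7 = 17, q_3 = 1*3 + 2 = 5.
  i=4: a_4=2, p_4 = 2*17 + 10 = 44, q_4 = 2*5 + 3 = 13.
  i=5: a_5=2, p_5 = 2*44 + 17 = 105, q_5 = 2*13 + 5 = 31.
q_5 = 31 > 14, so the last convergent with denominator <= 14 is p_4/q_4 = 44/13.
The closest fraction with denominator <= 14 is either p_4/q_4 or the intermediate fraction (k*p_4 + p_3)/(k*q_4 + q_3) with the largest k >= 1 whose denominator stays <= 14; these approach x as k grows, and every other convergent or intermediate fraction in range is farther away.
Largest k: floor((14 - q_3)/q_4) = floor((14 - 5)/13) = 0.
Since k = 0, no intermediate fraction beyond p_4/q_4 has denominator <= 14, so the convergent 44/13 is the closest (its error is |105*13 - 44*31|/(31*13) = 1/403).

44/13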